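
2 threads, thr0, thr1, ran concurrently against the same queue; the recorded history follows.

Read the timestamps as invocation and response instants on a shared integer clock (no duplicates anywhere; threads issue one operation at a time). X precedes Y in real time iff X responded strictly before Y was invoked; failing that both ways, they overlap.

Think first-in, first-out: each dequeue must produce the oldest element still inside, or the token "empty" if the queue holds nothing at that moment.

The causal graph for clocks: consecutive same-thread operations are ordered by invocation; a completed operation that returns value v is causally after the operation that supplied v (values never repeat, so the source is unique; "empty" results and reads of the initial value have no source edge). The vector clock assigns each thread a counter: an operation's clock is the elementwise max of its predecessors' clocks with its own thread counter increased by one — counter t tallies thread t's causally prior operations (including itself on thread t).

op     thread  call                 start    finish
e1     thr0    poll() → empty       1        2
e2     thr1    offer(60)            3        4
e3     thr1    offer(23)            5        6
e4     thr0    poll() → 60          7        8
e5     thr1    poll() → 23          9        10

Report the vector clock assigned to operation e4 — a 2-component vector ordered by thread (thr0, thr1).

e2, invoked 3, has no incoming edges; only thr1's bump applies → (0, 1)
e1, invoked 1, has no incoming edges; only thr0's bump applies → (1, 0)
merge at e3 (invoked 5): VC(e2)=(0, 1), own-thread bump on thr1 → (0, 2)
merge at e5 (invoked 9): VC(e3)=(0, 2), own-thread bump on thr1 → (0, 3)
merge at e4 (invoked 7): VC(e1)=(1, 0), VC(e2)=(0, 1), own-thread bump on thr0 → (2, 1)
target: VC(e4) = (2, 1)

(2, 1)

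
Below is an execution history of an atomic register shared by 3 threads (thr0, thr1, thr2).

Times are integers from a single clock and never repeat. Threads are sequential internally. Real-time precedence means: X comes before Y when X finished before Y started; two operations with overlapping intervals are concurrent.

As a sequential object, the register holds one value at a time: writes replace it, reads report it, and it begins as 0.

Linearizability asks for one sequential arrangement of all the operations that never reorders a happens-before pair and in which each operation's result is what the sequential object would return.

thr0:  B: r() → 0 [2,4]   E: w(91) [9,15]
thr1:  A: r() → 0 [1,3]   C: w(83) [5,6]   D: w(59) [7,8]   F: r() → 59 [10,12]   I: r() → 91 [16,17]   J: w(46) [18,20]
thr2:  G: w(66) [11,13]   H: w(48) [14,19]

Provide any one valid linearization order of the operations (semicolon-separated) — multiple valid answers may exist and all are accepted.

A; B; C; D; F; G; E; I; H; J

1. A r() → 0, leaving value 0
2. B r() → 0, leaving value 0
3. C w(83), leaving value 83
4. D w(59), leaving value 59
5. F r() → 59, leaving value 59
6. G w(66), leaving value 66
7. E w(91), leaving value 91
8. I r() → 91, leaving value 91
9. H w(48), leaving value 48
10. J w(46), leaving value 46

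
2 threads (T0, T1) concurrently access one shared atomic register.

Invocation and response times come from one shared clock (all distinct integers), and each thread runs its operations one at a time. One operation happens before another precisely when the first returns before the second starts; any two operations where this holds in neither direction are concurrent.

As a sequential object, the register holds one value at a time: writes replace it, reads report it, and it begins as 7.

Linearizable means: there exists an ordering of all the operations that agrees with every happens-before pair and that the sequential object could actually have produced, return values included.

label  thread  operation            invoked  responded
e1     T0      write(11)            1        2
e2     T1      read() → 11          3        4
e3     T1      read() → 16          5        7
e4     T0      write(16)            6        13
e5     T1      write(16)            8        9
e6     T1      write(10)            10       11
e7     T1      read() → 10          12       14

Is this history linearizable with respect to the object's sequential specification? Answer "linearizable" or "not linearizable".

linearizable

one valid linearization: e1, e2, e4, e3, e5, e6, e7
after step 1 (e1 write(11)): value 11
after step 2 (e2 read() → 11): value 11
after step 3 (e4 write(16)): value 16
after step 4 (e3 read() → 16): value 16
after step 5 (e5 write(16)): value 16
after step 6 (e6 write(10)): value 10
after step 7 (e7 read() → 10): value 10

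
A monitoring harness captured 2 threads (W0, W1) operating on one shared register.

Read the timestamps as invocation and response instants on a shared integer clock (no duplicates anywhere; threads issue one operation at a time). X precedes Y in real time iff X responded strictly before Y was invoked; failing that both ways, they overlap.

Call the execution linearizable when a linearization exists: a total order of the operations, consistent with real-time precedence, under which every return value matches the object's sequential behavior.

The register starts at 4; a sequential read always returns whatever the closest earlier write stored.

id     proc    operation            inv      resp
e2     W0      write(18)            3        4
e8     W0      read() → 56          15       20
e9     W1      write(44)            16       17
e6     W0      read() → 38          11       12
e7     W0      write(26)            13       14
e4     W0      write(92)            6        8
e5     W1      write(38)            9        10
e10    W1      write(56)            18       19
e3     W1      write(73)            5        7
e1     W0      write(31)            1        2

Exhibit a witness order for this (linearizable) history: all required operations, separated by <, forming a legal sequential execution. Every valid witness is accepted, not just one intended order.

after step 1 (e1 write(31)): value 31
after step 2 (e2 write(18)): value 18
after step 3 (e3 write(73)): value 73
after step 4 (e4 write(92)): value 92
after step 5 (e5 write(38)): value 38
after step 6 (e6 read() → 38): value 38
after step 7 (e7 write(26)): value 26
after step 8 (e9 write(44)): value 44
after step 9 (e10 write(56)): value 56
after step 10 (e8 read() → 56): value 56

e1 < e2 < e3 < e4 < e5 < e6 < e7 < e9 < e10 < e8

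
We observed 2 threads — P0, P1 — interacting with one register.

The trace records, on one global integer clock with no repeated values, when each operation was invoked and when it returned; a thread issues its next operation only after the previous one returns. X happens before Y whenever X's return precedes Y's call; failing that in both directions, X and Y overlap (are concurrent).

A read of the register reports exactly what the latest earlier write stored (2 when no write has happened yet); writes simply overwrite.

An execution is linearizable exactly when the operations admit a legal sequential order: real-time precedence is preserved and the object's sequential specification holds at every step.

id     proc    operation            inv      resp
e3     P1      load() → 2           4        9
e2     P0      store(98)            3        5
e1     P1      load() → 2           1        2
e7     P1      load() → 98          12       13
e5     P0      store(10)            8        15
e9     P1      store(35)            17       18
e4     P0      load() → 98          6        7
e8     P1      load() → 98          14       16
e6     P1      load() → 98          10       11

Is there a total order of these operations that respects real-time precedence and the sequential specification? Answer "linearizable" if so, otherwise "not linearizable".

a witness: e1, e3, e2, e4, e6, e7, e8, e5, e9
step 1: e1 load() → 2 — value 2
step 2: e3 load() → 2 — value 2
step 3: e2 store(98) — value 98
step 4: e4 load() → 98 — value 98
step 5: e6 load() → 98 — value 98
step 6: e7 load() → 98 — value 98
step 7: e8 load() → 98 — value 98
step 8: e5 store(10) — value 10
step 9: e9 store(35) — value 35

linearizable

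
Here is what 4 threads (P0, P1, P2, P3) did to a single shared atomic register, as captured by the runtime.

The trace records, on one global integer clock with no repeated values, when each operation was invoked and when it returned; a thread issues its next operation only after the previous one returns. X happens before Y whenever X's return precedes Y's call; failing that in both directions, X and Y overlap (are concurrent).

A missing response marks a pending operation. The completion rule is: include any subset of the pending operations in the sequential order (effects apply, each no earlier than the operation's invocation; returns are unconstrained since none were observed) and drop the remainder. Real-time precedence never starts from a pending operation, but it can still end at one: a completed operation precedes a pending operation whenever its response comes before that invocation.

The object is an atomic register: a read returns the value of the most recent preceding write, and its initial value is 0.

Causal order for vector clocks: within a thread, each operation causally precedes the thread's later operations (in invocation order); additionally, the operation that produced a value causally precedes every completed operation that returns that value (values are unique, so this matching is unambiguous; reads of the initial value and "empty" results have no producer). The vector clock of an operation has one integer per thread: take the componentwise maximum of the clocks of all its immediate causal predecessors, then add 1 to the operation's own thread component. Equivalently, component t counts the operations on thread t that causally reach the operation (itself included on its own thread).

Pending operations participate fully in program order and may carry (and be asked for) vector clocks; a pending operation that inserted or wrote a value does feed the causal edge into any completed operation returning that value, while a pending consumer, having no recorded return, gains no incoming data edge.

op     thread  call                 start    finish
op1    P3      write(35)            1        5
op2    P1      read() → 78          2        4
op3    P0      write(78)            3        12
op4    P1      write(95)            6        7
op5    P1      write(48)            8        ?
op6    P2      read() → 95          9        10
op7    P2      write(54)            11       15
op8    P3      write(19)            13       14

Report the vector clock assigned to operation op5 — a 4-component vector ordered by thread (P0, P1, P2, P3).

(1, 3, 0, 0)

op1 (invocation 1): nothing precedes it; P3's component alone gives (0, 0, 0, 1)
op3 (invocation 3): nothing precedes it; P0's component alone gives (1, 0, 0, 0)
from VC(op1)=(0, 0, 0, 1), op8 (invoked 13) maxes components and bumps P3 → (0, 0, 0, 2)
from VC(op3)=(1, 0, 0, 0), op2 (invoked 2) maxes components and bumps P1 → (1, 1, 0, 0)
from VC(op2)=(1, 1, 0, 0), op4 (invoked 6) maxes components and bumps P1 → (1, 2, 0, 0)
from VC(op4)=(1, 2, 0, 0), op6 (invoked 9) maxes components and bumps P2 → (1, 2, 1, 0)
from VC(op4)=(1, 2, 0, 0), op5 (invoked 8) maxes components and bumps P1 → (1, 3, 0, 0)
from VC(op6)=(1, 2, 1, 0), op7 (invoked 11) maxes components and bumps P2 → (1, 2, 2, 0)
target: VC(op5) = (1, 3, 0, 0)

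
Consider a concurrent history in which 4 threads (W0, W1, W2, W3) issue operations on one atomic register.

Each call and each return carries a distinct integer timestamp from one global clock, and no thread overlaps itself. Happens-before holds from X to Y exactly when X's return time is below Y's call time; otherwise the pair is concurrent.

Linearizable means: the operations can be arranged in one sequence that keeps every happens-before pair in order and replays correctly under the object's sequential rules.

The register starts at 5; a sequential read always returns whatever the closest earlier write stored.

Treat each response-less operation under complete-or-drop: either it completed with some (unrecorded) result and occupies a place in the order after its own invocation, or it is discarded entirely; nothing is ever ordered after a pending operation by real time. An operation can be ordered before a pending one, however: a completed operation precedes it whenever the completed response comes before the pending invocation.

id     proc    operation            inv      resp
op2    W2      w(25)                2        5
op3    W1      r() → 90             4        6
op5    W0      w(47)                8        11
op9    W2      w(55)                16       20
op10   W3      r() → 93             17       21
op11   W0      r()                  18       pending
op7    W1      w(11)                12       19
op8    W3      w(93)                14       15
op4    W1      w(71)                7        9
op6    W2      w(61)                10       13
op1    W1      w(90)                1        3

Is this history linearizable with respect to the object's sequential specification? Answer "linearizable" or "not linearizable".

witness order: op1, op3, op2, op4, op5, op6, op7, op8, op10, op9
1. op1 w(90), leaving value 90
2. op3 r() → 90, leaving value 90
3. op2 w(25), leaving value 25
4. op4 w(71), leaving value 71
5. op5 w(47), leaving value 47
6. op6 w(61), leaving value 61
7. op7 w(11), leaving value 11
8. op8 w(93), leaving value 93
9. op10 r() → 93, leaving value 93
10. op9 w(55), leaving value 55

linearizable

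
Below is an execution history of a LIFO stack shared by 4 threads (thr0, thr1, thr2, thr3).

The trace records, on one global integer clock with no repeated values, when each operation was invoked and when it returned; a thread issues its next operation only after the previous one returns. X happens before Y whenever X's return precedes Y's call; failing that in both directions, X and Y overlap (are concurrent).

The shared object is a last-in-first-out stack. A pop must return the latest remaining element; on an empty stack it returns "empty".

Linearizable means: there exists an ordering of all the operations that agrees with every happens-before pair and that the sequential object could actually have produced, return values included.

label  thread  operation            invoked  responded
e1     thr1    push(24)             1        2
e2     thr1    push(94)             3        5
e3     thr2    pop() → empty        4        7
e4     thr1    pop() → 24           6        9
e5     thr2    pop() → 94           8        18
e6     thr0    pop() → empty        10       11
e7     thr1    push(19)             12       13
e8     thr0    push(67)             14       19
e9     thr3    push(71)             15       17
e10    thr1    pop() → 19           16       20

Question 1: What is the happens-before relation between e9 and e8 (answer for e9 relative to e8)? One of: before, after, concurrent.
Answer: concurrent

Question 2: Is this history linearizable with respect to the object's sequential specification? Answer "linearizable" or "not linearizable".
not linearizable

the violation lands at event 7, e3's response at time 7: events 1..6 linearize, events 1..7 do not
checked exhaustively: 2 real-time-consistent orders of 3 completed operations, zero legal LIFO stack replays
no escape via the 1 pending operation (e4): every completion choice fails
one such order, e1, e2, e3 (pending dropped), breaks at step 3 where e3 pop() → empty is illegal
one such order, e1, e3, e2 (pending dropped), breaks at step 2 where e3 pop() → empty is illegal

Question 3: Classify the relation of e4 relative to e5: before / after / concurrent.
Answer: concurrent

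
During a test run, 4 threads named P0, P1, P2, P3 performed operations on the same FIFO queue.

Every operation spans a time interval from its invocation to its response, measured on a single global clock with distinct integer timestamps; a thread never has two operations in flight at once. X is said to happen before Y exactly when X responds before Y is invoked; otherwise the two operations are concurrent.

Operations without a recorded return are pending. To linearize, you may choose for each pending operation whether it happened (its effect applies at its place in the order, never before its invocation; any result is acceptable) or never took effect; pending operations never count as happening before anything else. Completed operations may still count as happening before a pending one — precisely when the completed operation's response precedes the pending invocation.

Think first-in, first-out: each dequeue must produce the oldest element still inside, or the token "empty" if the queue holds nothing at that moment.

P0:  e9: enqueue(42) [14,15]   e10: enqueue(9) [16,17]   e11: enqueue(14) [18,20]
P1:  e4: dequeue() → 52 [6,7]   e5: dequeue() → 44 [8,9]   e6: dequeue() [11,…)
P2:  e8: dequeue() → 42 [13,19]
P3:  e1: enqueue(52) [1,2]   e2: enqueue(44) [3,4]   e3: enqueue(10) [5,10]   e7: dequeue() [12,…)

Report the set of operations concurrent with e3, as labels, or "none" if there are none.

e4, e5

e3 spans [5,10]; an op avoiding the whole window 5..10 is ordered, any other is concurrent
e1 [1,2]: before
e2 [3,4]: before
e4 [6,7]: concurrent
e5 [8,9]: concurrent
e6 [11,…): after
e7 [12,…): after
e8 [13,19]: after
e9 [14,15]: after
e10 [16,17]: after
e11 [18,20]: after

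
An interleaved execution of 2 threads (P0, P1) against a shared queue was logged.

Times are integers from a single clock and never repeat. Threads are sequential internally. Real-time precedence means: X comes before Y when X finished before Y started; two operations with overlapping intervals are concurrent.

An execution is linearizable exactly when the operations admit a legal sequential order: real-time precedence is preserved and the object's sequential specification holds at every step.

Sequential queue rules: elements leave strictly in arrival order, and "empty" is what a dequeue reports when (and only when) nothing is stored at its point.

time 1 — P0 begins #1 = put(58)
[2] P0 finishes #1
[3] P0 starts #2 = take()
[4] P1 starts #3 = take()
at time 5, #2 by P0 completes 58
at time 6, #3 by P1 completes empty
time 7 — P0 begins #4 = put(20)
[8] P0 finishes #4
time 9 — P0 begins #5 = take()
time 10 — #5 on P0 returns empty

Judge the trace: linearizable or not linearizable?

events 1..9 are fine; event 10 — the response of #5 at time 10 — makes the prefix non-linearizable
real-time-consistent orders of the 5 completed operations: 2 — all fail the queue replay
one such order, #1, #2, #3, #4, #5, breaks at step 5 where #5 take() → empty is illegal
one such order, #1, #3, #2, #4, #5, breaks at step 2 where #3 take() → empty is illegal

not linearizable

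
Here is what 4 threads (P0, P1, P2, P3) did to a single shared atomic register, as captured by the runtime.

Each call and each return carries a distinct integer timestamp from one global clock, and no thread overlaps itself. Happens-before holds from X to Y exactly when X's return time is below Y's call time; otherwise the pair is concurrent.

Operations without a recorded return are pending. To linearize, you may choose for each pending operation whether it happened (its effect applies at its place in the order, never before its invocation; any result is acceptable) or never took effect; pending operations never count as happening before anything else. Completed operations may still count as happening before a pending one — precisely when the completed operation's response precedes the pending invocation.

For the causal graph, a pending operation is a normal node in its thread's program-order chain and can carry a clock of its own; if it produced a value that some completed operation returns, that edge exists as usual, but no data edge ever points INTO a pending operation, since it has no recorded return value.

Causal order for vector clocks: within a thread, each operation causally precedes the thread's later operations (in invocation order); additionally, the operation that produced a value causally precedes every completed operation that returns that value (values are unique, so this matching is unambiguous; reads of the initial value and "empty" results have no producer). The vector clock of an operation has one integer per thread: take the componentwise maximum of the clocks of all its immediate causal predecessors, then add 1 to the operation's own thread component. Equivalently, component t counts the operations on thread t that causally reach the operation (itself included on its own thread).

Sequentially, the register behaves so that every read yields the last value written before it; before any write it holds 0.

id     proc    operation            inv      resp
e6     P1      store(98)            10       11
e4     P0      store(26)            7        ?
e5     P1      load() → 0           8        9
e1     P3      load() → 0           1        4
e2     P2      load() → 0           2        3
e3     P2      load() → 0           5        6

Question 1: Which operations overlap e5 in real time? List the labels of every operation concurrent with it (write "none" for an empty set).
Answer: e4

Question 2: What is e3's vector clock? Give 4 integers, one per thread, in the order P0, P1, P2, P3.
Answer: (0, 0, 2, 0)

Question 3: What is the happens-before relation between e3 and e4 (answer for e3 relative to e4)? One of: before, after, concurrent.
Answer: before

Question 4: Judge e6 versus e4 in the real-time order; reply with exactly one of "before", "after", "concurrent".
Answer: concurrent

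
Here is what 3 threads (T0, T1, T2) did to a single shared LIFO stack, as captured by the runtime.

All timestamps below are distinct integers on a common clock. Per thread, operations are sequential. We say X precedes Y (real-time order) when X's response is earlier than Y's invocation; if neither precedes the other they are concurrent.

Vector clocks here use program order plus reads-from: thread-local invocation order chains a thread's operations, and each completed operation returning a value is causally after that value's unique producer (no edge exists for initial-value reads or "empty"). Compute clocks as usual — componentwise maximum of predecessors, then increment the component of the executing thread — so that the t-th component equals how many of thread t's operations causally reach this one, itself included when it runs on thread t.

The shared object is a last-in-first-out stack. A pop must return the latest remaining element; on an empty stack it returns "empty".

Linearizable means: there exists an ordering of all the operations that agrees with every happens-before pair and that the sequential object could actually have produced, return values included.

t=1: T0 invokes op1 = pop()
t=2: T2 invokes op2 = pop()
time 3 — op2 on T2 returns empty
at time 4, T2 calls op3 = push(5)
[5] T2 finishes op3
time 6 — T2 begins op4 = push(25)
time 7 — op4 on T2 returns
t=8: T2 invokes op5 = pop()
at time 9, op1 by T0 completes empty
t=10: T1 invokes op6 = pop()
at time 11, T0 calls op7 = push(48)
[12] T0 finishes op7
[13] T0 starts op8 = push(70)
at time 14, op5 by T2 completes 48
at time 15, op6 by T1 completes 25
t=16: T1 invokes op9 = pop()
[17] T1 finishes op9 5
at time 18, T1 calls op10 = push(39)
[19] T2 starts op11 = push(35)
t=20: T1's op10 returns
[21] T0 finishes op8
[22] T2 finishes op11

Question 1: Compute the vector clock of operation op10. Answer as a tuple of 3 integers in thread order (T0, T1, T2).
(0, 3, 3)

invoked at 2, op2 has no predecessors; its own T2 bump gives (0, 0, 1)
invoked at 1, op1 has no predecessors; its own T0 bump gives (1, 0, 0)
merge at op3 (invoked 4): VC(op2)=(0, 0, 1), own-thread bump on T2 → (0, 0, 2)
merge at op7 (invoked 11): VC(op1)=(1, 0, 0), own-thread bump on T0 → (2, 0, 0)
merge at op4 (invoked 6): VC(op3)=(0, 0, 2), own-thread bump on T2 → (0, 0, 3)
merge at op8 (invoked 13): VC(op7)=(2, 0, 0), own-thread bump on T0 → (3, 0, 0)
merge at op6 (invoked 10): VC(op4)=(0, 0, 3), own-thread bump on T1 → (0, 1, 3)
merge at op9 (invoked 16): VC(op3)=(0, 0, 2), VC(op6)=(0, 1, 3), own-thread bump on T1 → (0, 2, 3)
merge at op10 (invoked 18): VC(op9)=(0, 2, 3), own-thread bump on T1 → (0, 3, 3)
merge at op5 (invoked 8): VC(op4)=(0, 0, 3), VC(op7)=(2, 0, 0), own-thread bump on T2 → (2, 0, 4)
merge at op11 (invoked 19): VC(op5)=(2, 0, 4), own-thread bump on T2 → (2, 0, 5)
target: VC(op10) = (0, 3, 3)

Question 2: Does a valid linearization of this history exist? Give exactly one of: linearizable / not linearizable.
linearizable

witness order: op1, op2, op3, op4, op6, op7, op5, op9, op8, op10, op11
after step 1 (op1 pop() → empty): stack <>
after step 2 (op2 pop() → empty): stack <>
after step 3 (op3 push(5)): stack <5>
after step 4 (op4 push(25)): stack <5,25>
after step 5 (op6 pop() → 25): stack <5>
after step 6 (op7 push(48)): stack <5,48>
after step 7 (op5 pop() → 48): stack <5>
after step 8 (op9 pop() → 5): stack <>
after step 9 (op8 push(70)): stack <70>
after step 10 (op10 push(39)): stack <70,39>
after step 11 (op11 push(35)): stack <70,39,35>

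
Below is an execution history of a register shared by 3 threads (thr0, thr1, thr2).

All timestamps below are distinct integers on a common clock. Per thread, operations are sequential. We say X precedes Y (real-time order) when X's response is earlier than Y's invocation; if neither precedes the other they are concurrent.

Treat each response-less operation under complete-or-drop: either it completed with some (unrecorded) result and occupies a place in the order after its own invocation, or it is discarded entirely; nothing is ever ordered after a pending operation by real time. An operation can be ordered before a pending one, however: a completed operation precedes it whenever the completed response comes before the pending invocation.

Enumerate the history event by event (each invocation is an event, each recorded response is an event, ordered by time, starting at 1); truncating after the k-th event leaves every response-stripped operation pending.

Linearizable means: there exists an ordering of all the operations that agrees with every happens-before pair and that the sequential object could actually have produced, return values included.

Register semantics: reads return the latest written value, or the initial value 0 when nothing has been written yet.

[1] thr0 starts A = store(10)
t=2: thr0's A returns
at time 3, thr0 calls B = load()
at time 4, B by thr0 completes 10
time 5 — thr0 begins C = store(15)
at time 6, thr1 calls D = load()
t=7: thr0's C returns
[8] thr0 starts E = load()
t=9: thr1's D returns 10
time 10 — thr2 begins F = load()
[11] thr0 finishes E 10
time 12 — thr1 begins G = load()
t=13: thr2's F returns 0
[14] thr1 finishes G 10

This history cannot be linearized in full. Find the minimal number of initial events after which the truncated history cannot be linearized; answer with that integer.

11

a valid linearization of events 1..10 exists, for instance A, B, D, C:
1. A store(10), leaving value 10
2. B load() → 10, leaving value 10
3. D load() → 10, leaving value 10
4. C store(15), leaving value 15
adding event 11 (E responds at 11) leaves no legal real-time order
including or dropping the 1 pending operation (F) in any combination fails
e.g. A, B, C, D, E (pending dropped): illegal at step 4, since D load() → 10 cannot apply there
e.g. A, B, C, E, D (pending dropped): illegal at step 4, since E load() → 10 cannot apply there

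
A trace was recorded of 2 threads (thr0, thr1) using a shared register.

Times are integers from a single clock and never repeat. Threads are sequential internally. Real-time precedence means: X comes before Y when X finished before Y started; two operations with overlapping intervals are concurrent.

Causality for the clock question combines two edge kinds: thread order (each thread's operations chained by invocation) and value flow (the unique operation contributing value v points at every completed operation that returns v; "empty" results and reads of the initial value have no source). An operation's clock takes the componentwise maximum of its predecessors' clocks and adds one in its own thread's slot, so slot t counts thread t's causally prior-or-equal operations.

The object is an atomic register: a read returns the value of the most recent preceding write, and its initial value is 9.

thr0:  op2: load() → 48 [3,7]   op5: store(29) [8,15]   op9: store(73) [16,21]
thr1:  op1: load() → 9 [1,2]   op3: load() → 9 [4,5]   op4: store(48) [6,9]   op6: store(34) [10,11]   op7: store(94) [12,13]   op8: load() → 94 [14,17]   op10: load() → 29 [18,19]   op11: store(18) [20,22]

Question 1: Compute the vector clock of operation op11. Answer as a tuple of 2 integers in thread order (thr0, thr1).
Answer: (2, 8)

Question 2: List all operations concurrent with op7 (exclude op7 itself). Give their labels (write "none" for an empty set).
Answer: op5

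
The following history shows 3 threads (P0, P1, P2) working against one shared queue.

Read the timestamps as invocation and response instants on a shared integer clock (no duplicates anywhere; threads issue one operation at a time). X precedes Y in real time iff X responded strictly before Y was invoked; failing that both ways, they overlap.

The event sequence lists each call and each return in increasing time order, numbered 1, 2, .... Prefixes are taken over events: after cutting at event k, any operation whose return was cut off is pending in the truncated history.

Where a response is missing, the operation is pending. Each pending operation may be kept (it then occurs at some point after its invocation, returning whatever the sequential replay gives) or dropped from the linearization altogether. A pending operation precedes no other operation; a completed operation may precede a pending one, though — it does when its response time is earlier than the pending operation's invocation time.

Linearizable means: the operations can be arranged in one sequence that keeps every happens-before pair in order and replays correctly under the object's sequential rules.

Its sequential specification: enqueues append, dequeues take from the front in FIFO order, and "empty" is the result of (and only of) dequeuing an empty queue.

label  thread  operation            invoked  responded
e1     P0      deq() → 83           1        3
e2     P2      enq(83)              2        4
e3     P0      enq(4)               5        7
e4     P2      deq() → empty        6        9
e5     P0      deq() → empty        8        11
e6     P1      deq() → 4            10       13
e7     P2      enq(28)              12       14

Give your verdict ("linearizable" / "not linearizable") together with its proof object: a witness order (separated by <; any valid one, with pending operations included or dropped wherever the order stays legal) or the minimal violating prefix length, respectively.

linearizable — witness: e2 < e1 < e4 < e3 < e6 < e5 < e7

after step 1 (e2 enq(83)): queue <83>
after step 2 (e1 deq() → 83): queue <>
after step 3 (e4 deq() → empty): queue <>
after step 4 (e3 enq(4)): queue <4>
after step 5 (e6 deq() → 4): queue <>
after step 6 (e5 deq() → empty): queue <>
after step 7 (e7 enq(28)): queue <28>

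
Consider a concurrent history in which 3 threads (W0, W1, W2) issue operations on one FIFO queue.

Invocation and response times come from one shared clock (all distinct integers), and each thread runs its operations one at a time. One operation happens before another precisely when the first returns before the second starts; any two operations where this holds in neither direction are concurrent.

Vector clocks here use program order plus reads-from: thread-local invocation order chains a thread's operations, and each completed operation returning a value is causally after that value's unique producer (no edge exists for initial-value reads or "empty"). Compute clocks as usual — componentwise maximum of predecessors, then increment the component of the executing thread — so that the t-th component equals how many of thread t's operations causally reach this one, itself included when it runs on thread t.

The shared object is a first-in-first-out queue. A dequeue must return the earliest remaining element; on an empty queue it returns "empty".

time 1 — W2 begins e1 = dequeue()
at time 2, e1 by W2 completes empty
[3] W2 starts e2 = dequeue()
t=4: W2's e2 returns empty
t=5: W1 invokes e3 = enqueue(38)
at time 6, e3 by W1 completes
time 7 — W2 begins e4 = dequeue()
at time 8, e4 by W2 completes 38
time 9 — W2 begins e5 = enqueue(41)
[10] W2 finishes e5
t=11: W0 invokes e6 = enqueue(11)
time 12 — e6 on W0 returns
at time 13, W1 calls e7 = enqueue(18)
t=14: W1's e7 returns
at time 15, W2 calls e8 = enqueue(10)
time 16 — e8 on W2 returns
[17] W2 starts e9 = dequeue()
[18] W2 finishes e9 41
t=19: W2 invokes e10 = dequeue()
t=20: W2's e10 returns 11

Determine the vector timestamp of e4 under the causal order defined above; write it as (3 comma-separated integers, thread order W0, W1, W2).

(0, 1, 3)

e1, invoked 1, has no incoming edges; only W2's bump applies → (0, 0, 1)
e3, invoked 5, has no incoming edges; only W1's bump applies → (0, 1, 0)
e6, invoked 11, has no incoming edges; only W0's bump applies → (1, 0, 0)
merge at e2 (invoked 3): VC(e1)=(0, 0, 1), own-thread bump on W2 → (0, 0, 2)
merge at e7 (invoked 13): VC(e3)=(0, 1, 0), own-thread bump on W1 → (0, 2, 0)
merge at e4 (invoked 7): VC(e2)=(0, 0, 2), VC(e3)=(0, 1, 0), own-thread bump on W2 → (0, 1, 3)
merge at e5 (invoked 9): VC(e4)=(0, 1, 3), own-thread bump on W2 → (0, 1, 4)
merge at e8 (invoked 15): VC(e5)=(0, 1, 4), own-thread bump on W2 → (0, 1, 5)
merge at e9 (invoked 17): VC(e5)=(0, 1, 4), VC(e8)=(0, 1, 5), own-thread bump on W2 → (0, 1, 6)
merge at e10 (invoked 19): VC(e6)=(1, 0, 0), VC(e9)=(0, 1, 6), own-thread bump on W2 → (1, 1, 7)
target: VC(e4) = (0, 1, 3)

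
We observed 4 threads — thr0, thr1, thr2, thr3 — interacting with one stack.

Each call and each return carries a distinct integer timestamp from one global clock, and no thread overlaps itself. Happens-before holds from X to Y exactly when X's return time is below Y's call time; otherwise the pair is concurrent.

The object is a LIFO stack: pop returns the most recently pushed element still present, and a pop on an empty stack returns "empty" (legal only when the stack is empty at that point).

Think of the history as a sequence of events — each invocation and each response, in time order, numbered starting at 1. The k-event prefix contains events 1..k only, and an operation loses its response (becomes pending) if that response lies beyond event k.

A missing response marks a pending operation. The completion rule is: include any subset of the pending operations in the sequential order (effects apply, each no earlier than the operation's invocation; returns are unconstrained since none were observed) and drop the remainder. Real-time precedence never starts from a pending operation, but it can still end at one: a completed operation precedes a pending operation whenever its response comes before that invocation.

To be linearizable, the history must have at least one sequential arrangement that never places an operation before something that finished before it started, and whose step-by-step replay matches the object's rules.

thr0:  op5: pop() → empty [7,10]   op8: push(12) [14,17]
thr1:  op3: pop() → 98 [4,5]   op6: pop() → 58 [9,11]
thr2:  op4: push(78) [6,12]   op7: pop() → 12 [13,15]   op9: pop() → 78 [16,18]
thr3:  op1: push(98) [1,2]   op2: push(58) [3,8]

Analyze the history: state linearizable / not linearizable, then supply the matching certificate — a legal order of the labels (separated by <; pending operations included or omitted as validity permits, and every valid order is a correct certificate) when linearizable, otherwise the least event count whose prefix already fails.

linearizable — witness: op1 < op3 < op2 < op6 < op5 < op4 < op8 < op7 < op9

step 1: op1 push(98) — stack <98>
step 2: op3 pop() → 98 — stack <>
step 3: op2 push(58) — stack <58>
step 4: op6 pop() → 58 — stack <>
step 5: op5 pop() → empty — stack <>
step 6: op4 push(78) — stack <78>
step 7: op8 push(12) — stack <78,12>
step 8: op7 pop() → 12 — stack <78>
step 9: op9 pop() → 78 — stack <>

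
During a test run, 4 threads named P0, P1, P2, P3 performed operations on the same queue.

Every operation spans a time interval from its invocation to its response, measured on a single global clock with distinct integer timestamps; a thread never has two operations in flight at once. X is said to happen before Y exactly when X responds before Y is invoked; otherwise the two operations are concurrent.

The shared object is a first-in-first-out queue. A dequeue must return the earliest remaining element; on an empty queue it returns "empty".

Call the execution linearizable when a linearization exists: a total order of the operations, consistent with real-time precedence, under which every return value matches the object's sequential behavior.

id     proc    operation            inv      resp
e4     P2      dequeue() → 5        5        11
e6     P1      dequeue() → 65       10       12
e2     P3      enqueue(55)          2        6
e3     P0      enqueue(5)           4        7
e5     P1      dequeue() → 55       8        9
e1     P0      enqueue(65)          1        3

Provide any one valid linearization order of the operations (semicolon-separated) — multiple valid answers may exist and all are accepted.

after step 1 (e2 enqueue(55)): queue <55>
after step 2 (e1 enqueue(65)): queue <55,65>
after step 3 (e3 enqueue(5)): queue <55,65,5>
after step 4 (e5 dequeue() → 55): queue <65,5>
after step 5 (e6 dequeue() → 65): queue <5>
after step 6 (e4 dequeue() → 5): queue <>

e2; e1; e3; e5; e6; e4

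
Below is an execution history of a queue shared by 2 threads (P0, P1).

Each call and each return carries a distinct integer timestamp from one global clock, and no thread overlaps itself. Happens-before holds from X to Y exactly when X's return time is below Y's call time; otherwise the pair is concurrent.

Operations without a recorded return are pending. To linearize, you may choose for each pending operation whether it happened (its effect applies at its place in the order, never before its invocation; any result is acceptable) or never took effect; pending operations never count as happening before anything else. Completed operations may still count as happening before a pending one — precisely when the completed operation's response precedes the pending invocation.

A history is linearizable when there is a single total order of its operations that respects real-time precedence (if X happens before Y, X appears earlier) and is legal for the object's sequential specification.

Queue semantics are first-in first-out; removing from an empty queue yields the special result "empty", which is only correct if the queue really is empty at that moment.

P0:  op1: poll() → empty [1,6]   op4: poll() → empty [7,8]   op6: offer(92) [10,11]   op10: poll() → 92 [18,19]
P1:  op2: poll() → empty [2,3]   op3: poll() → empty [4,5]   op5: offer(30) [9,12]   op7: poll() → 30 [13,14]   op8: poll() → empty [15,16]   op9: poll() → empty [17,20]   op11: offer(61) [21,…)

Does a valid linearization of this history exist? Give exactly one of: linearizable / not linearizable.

the violation lands at event 16, op8's response at time 16: events 1..15 linearize, events 1..16 do not
the 8 completed operations admit 6 real-time orders; each fails the queue replay
take op1, op2, op3, op4, op5, op6, op7, op8: step 8 already fails, because op8 poll() → empty cannot occur there
take op1, op2, op3, op4, op6, op5, op7, op8: step 7 already fails, because op7 poll() → 30 cannot occur there

not linearizable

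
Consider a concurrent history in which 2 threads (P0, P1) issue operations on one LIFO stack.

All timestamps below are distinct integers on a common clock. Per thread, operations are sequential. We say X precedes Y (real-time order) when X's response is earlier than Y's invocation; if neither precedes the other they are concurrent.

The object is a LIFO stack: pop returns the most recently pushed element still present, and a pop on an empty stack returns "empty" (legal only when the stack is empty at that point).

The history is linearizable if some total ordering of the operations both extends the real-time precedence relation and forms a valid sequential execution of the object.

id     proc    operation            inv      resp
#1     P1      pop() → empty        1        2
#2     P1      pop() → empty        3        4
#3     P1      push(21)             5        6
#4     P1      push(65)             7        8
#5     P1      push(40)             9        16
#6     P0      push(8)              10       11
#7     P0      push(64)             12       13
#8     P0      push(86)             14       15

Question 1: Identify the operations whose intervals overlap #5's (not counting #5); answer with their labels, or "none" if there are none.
Answer: #6, #7, #8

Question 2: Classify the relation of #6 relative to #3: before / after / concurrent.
Answer: after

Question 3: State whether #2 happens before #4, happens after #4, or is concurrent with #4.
Answer: before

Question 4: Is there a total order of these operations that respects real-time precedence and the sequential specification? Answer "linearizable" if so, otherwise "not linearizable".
linearizable

witness order: #1, #2, #3, #4, #5, #6, #7, #8
step 1: #1 pop() → empty — stack <>
step 2: #2 pop() → empty — stack <>
step 3: #3 push(21) — stack <21>
step 4: #4 push(65) — stack <21,65>
step 5: #5 push(40) — stack <21,65,40>
step 6: #6 push(8) — stack <21,65,40,8>
step 7: #7 push(64) — stack <21,65,40,8,64>
step 8: #8 push(86) — stack <21,65,40,8,64,86>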